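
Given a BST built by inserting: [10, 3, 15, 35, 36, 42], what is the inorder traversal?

Tree insertion order: [10, 3, 15, 35, 36, 42]
Tree (level-order array): [10, 3, 15, None, None, None, 35, None, 36, None, 42]
Inorder traversal: [3, 10, 15, 35, 36, 42]


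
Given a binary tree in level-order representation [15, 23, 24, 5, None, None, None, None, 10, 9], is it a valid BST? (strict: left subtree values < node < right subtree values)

Level-order array: [15, 23, 24, 5, None, None, None, None, 10, 9]
Validate using subtree bounds (lo, hi): at each node, require lo < value < hi,
then recurse left with hi=value and right with lo=value.
Preorder trace (stopping at first violation):
  at node 15 with bounds (-inf, +inf): OK
  at node 23 with bounds (-inf, 15): VIOLATION
Node 23 violates its bound: not (-inf < 23 < 15).
Result: Not a valid BST


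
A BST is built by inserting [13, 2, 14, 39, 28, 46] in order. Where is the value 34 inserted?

Starting tree (level order): [13, 2, 14, None, None, None, 39, 28, 46]
Insertion path: 13 -> 14 -> 39 -> 28
Result: insert 34 as right child of 28
Final tree (level order): [13, 2, 14, None, None, None, 39, 28, 46, None, 34]


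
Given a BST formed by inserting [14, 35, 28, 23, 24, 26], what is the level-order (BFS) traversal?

Tree insertion order: [14, 35, 28, 23, 24, 26]
Tree (level-order array): [14, None, 35, 28, None, 23, None, None, 24, None, 26]
BFS from the root, enqueuing left then right child of each popped node:
  queue [14] -> pop 14, enqueue [35], visited so far: [14]
  queue [35] -> pop 35, enqueue [28], visited so far: [14, 35]
  queue [28] -> pop 28, enqueue [23], visited so far: [14, 35, 28]
  queue [23] -> pop 23, enqueue [24], visited so far: [14, 35, 28, 23]
  queue [24] -> pop 24, enqueue [26], visited so far: [14, 35, 28, 23, 24]
  queue [26] -> pop 26, enqueue [none], visited so far: [14, 35, 28, 23, 24, 26]
Result: [14, 35, 28, 23, 24, 26]


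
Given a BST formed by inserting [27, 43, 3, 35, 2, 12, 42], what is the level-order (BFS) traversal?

Tree insertion order: [27, 43, 3, 35, 2, 12, 42]
Tree (level-order array): [27, 3, 43, 2, 12, 35, None, None, None, None, None, None, 42]
BFS from the root, enqueuing left then right child of each popped node:
  queue [27] -> pop 27, enqueue [3, 43], visited so far: [27]
  queue [3, 43] -> pop 3, enqueue [2, 12], visited so far: [27, 3]
  queue [43, 2, 12] -> pop 43, enqueue [35], visited so far: [27, 3, 43]
  queue [2, 12, 35] -> pop 2, enqueue [none], visited so far: [27, 3, 43, 2]
  queue [12, 35] -> pop 12, enqueue [none], visited so far: [27, 3, 43, 2, 12]
  queue [35] -> pop 35, enqueue [42], visited so far: [27, 3, 43, 2, 12, 35]
  queue [42] -> pop 42, enqueue [none], visited so far: [27, 3, 43, 2, 12, 35, 42]
Result: [27, 3, 43, 2, 12, 35, 42]


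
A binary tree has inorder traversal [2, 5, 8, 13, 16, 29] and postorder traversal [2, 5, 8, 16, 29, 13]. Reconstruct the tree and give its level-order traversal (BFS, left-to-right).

Inorder:   [2, 5, 8, 13, 16, 29]
Postorder: [2, 5, 8, 16, 29, 13]
Algorithm: postorder visits root last, so walk postorder right-to-left;
each value is the root of the current inorder slice — split it at that
value, recurse on the right subtree first, then the left.
Recursive splits:
  root=13; inorder splits into left=[2, 5, 8], right=[16, 29]
  root=29; inorder splits into left=[16], right=[]
  root=16; inorder splits into left=[], right=[]
  root=8; inorder splits into left=[2, 5], right=[]
  root=5; inorder splits into left=[2], right=[]
  root=2; inorder splits into left=[], right=[]
Reconstructed level-order: [13, 8, 29, 5, 16, 2]


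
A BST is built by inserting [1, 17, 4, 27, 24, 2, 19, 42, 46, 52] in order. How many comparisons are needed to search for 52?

Search path for 52: 1 -> 17 -> 27 -> 42 -> 46 -> 52
Found: True
Comparisons: 6


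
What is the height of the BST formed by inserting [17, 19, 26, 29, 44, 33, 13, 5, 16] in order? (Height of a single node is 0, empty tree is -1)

Insertion order: [17, 19, 26, 29, 44, 33, 13, 5, 16]
Tree (level-order array): [17, 13, 19, 5, 16, None, 26, None, None, None, None, None, 29, None, 44, 33]
Compute height bottom-up (empty subtree = -1):
  height(5) = 1 + max(-1, -1) = 0
  height(16) = 1 + max(-1, -1) = 0
  height(13) = 1 + max(0, 0) = 1
  height(33) = 1 + max(-1, -1) = 0
  height(44) = 1 + max(0, -1) = 1
  height(29) = 1 + max(-1, 1) = 2
  height(26) = 1 + max(-1, 2) = 3
  height(19) = 1 + max(-1, 3) = 4
  height(17) = 1 + max(1, 4) = 5
Height = 5


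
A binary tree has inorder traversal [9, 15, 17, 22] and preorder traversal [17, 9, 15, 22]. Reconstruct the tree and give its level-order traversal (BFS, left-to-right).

Inorder:  [9, 15, 17, 22]
Preorder: [17, 9, 15, 22]
Algorithm: preorder visits root first, so consume preorder in order;
for each root, split the current inorder slice at that value into
left-subtree inorder and right-subtree inorder, then recurse.
Recursive splits:
  root=17; inorder splits into left=[9, 15], right=[22]
  root=9; inorder splits into left=[], right=[15]
  root=15; inorder splits into left=[], right=[]
  root=22; inorder splits into left=[], right=[]
Reconstructed level-order: [17, 9, 22, 15]


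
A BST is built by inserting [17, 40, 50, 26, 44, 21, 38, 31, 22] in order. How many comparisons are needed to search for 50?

Search path for 50: 17 -> 40 -> 50
Found: True
Comparisons: 3


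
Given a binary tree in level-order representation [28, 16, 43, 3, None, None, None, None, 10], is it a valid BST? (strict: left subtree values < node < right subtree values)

Level-order array: [28, 16, 43, 3, None, None, None, None, 10]
Validate using subtree bounds (lo, hi): at each node, require lo < value < hi,
then recurse left with hi=value and right with lo=value.
Preorder trace (stopping at first violation):
  at node 28 with bounds (-inf, +inf): OK
  at node 16 with bounds (-inf, 28): OK
  at node 3 with bounds (-inf, 16): OK
  at node 10 with bounds (3, 16): OK
  at node 43 with bounds (28, +inf): OK
No violation found at any node.
Result: Valid BST


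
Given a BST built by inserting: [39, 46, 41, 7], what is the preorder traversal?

Tree insertion order: [39, 46, 41, 7]
Tree (level-order array): [39, 7, 46, None, None, 41]
Preorder traversal: [39, 7, 46, 41]


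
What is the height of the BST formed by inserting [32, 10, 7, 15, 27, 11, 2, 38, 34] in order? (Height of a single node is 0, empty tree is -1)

Insertion order: [32, 10, 7, 15, 27, 11, 2, 38, 34]
Tree (level-order array): [32, 10, 38, 7, 15, 34, None, 2, None, 11, 27]
Compute height bottom-up (empty subtree = -1):
  height(2) = 1 + max(-1, -1) = 0
  height(7) = 1 + max(0, -1) = 1
  height(11) = 1 + max(-1, -1) = 0
  height(27) = 1 + max(-1, -1) = 0
  height(15) = 1 + max(0, 0) = 1
  height(10) = 1 + max(1, 1) = 2
  height(34) = 1 + max(-1, -1) = 0
  height(38) = 1 + max(0, -1) = 1
  height(32) = 1 + max(2, 1) = 3
Height = 3


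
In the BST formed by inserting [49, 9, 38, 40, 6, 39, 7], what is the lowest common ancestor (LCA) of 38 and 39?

Tree insertion order: [49, 9, 38, 40, 6, 39, 7]
Tree (level-order array): [49, 9, None, 6, 38, None, 7, None, 40, None, None, 39]
In a BST, the LCA of p=38, q=39 is the first node v on the
root-to-leaf path with p <= v <= q (go left if both < v, right if both > v).
Walk from root:
  at 49: both 38 and 39 < 49, go left
  at 9: both 38 and 39 > 9, go right
  at 38: 38 <= 38 <= 39, this is the LCA
LCA = 38


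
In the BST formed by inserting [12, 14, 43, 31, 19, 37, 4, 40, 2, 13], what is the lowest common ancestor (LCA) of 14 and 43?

Tree insertion order: [12, 14, 43, 31, 19, 37, 4, 40, 2, 13]
Tree (level-order array): [12, 4, 14, 2, None, 13, 43, None, None, None, None, 31, None, 19, 37, None, None, None, 40]
In a BST, the LCA of p=14, q=43 is the first node v on the
root-to-leaf path with p <= v <= q (go left if both < v, right if both > v).
Walk from root:
  at 12: both 14 and 43 > 12, go right
  at 14: 14 <= 14 <= 43, this is the LCA
LCA = 14


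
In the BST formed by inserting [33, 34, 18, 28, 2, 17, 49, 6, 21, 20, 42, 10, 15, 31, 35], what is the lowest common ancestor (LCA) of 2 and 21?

Tree insertion order: [33, 34, 18, 28, 2, 17, 49, 6, 21, 20, 42, 10, 15, 31, 35]
Tree (level-order array): [33, 18, 34, 2, 28, None, 49, None, 17, 21, 31, 42, None, 6, None, 20, None, None, None, 35, None, None, 10, None, None, None, None, None, 15]
In a BST, the LCA of p=2, q=21 is the first node v on the
root-to-leaf path with p <= v <= q (go left if both < v, right if both > v).
Walk from root:
  at 33: both 2 and 21 < 33, go left
  at 18: 2 <= 18 <= 21, this is the LCA
LCA = 18


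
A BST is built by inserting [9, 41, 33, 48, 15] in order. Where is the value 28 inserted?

Starting tree (level order): [9, None, 41, 33, 48, 15]
Insertion path: 9 -> 41 -> 33 -> 15
Result: insert 28 as right child of 15
Final tree (level order): [9, None, 41, 33, 48, 15, None, None, None, None, 28]


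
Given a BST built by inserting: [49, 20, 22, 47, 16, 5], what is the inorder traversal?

Tree insertion order: [49, 20, 22, 47, 16, 5]
Tree (level-order array): [49, 20, None, 16, 22, 5, None, None, 47]
Inorder traversal: [5, 16, 20, 22, 47, 49]


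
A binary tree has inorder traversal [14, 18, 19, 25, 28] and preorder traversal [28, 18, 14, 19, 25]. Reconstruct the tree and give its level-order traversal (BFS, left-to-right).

Inorder:  [14, 18, 19, 25, 28]
Preorder: [28, 18, 14, 19, 25]
Algorithm: preorder visits root first, so consume preorder in order;
for each root, split the current inorder slice at that value into
left-subtree inorder and right-subtree inorder, then recurse.
Recursive splits:
  root=28; inorder splits into left=[14, 18, 19, 25], right=[]
  root=18; inorder splits into left=[14], right=[19, 25]
  root=14; inorder splits into left=[], right=[]
  root=19; inorder splits into left=[], right=[25]
  root=25; inorder splits into left=[], right=[]
Reconstructed level-order: [28, 18, 14, 19, 25]


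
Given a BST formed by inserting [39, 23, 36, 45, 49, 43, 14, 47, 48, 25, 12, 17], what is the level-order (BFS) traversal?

Tree insertion order: [39, 23, 36, 45, 49, 43, 14, 47, 48, 25, 12, 17]
Tree (level-order array): [39, 23, 45, 14, 36, 43, 49, 12, 17, 25, None, None, None, 47, None, None, None, None, None, None, None, None, 48]
BFS from the root, enqueuing left then right child of each popped node:
  queue [39] -> pop 39, enqueue [23, 45], visited so far: [39]
  queue [23, 45] -> pop 23, enqueue [14, 36], visited so far: [39, 23]
  queue [45, 14, 36] -> pop 45, enqueue [43, 49], visited so far: [39, 23, 45]
  queue [14, 36, 43, 49] -> pop 14, enqueue [12, 17], visited so far: [39, 23, 45, 14]
  queue [36, 43, 49, 12, 17] -> pop 36, enqueue [25], visited so far: [39, 23, 45, 14, 36]
  queue [43, 49, 12, 17, 25] -> pop 43, enqueue [none], visited so far: [39, 23, 45, 14, 36, 43]
  queue [49, 12, 17, 25] -> pop 49, enqueue [47], visited so far: [39, 23, 45, 14, 36, 43, 49]
  queue [12, 17, 25, 47] -> pop 12, enqueue [none], visited so far: [39, 23, 45, 14, 36, 43, 49, 12]
  queue [17, 25, 47] -> pop 17, enqueue [none], visited so far: [39, 23, 45, 14, 36, 43, 49, 12, 17]
  queue [25, 47] -> pop 25, enqueue [none], visited so far: [39, 23, 45, 14, 36, 43, 49, 12, 17, 25]
  queue [47] -> pop 47, enqueue [48], visited so far: [39, 23, 45, 14, 36, 43, 49, 12, 17, 25, 47]
  queue [48] -> pop 48, enqueue [none], visited so far: [39, 23, 45, 14, 36, 43, 49, 12, 17, 25, 47, 48]
Result: [39, 23, 45, 14, 36, 43, 49, 12, 17, 25, 47, 48]


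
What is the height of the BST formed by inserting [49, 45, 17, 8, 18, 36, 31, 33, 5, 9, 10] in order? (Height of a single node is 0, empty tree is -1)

Insertion order: [49, 45, 17, 8, 18, 36, 31, 33, 5, 9, 10]
Tree (level-order array): [49, 45, None, 17, None, 8, 18, 5, 9, None, 36, None, None, None, 10, 31, None, None, None, None, 33]
Compute height bottom-up (empty subtree = -1):
  height(5) = 1 + max(-1, -1) = 0
  height(10) = 1 + max(-1, -1) = 0
  height(9) = 1 + max(-1, 0) = 1
  height(8) = 1 + max(0, 1) = 2
  height(33) = 1 + max(-1, -1) = 0
  height(31) = 1 + max(-1, 0) = 1
  height(36) = 1 + max(1, -1) = 2
  height(18) = 1 + max(-1, 2) = 3
  height(17) = 1 + max(2, 3) = 4
  height(45) = 1 + max(4, -1) = 5
  height(49) = 1 + max(5, -1) = 6
Height = 6


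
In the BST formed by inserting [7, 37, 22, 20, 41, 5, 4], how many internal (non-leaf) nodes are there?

Tree built from: [7, 37, 22, 20, 41, 5, 4]
Tree (level-order array): [7, 5, 37, 4, None, 22, 41, None, None, 20]
Rule: An internal node has at least one child.
Per-node child counts:
  node 7: 2 child(ren)
  node 5: 1 child(ren)
  node 4: 0 child(ren)
  node 37: 2 child(ren)
  node 22: 1 child(ren)
  node 20: 0 child(ren)
  node 41: 0 child(ren)
Matching nodes: [7, 5, 37, 22]
Count of internal (non-leaf) nodes: 4


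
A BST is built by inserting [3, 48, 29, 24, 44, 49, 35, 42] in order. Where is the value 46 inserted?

Starting tree (level order): [3, None, 48, 29, 49, 24, 44, None, None, None, None, 35, None, None, 42]
Insertion path: 3 -> 48 -> 29 -> 44
Result: insert 46 as right child of 44
Final tree (level order): [3, None, 48, 29, 49, 24, 44, None, None, None, None, 35, 46, None, 42]


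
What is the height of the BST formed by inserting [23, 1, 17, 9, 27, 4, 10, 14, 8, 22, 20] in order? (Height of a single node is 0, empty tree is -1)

Insertion order: [23, 1, 17, 9, 27, 4, 10, 14, 8, 22, 20]
Tree (level-order array): [23, 1, 27, None, 17, None, None, 9, 22, 4, 10, 20, None, None, 8, None, 14]
Compute height bottom-up (empty subtree = -1):
  height(8) = 1 + max(-1, -1) = 0
  height(4) = 1 + max(-1, 0) = 1
  height(14) = 1 + max(-1, -1) = 0
  height(10) = 1 + max(-1, 0) = 1
  height(9) = 1 + max(1, 1) = 2
  height(20) = 1 + max(-1, -1) = 0
  height(22) = 1 + max(0, -1) = 1
  height(17) = 1 + max(2, 1) = 3
  height(1) = 1 + max(-1, 3) = 4
  height(27) = 1 + max(-1, -1) = 0
  height(23) = 1 + max(4, 0) = 5
Height = 5


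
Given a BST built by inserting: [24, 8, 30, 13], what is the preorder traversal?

Tree insertion order: [24, 8, 30, 13]
Tree (level-order array): [24, 8, 30, None, 13]
Preorder traversal: [24, 8, 13, 30]


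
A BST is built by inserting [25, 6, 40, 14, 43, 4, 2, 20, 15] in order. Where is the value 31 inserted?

Starting tree (level order): [25, 6, 40, 4, 14, None, 43, 2, None, None, 20, None, None, None, None, 15]
Insertion path: 25 -> 40
Result: insert 31 as left child of 40
Final tree (level order): [25, 6, 40, 4, 14, 31, 43, 2, None, None, 20, None, None, None, None, None, None, 15]


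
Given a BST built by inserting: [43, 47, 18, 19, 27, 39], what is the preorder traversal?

Tree insertion order: [43, 47, 18, 19, 27, 39]
Tree (level-order array): [43, 18, 47, None, 19, None, None, None, 27, None, 39]
Preorder traversal: [43, 18, 19, 27, 39, 47]


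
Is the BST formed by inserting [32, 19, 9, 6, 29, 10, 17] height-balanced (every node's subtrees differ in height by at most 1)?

Tree (level-order array): [32, 19, None, 9, 29, 6, 10, None, None, None, None, None, 17]
Definition: a tree is height-balanced if, at every node, |h(left) - h(right)| <= 1 (empty subtree has height -1).
Bottom-up per-node check:
  node 6: h_left=-1, h_right=-1, diff=0 [OK], height=0
  node 17: h_left=-1, h_right=-1, diff=0 [OK], height=0
  node 10: h_left=-1, h_right=0, diff=1 [OK], height=1
  node 9: h_left=0, h_right=1, diff=1 [OK], height=2
  node 29: h_left=-1, h_right=-1, diff=0 [OK], height=0
  node 19: h_left=2, h_right=0, diff=2 [FAIL (|2-0|=2 > 1)], height=3
  node 32: h_left=3, h_right=-1, diff=4 [FAIL (|3--1|=4 > 1)], height=4
Node 19 violates the condition: |2 - 0| = 2 > 1.
Result: Not balanced


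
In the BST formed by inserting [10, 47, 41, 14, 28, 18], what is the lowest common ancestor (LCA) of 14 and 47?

Tree insertion order: [10, 47, 41, 14, 28, 18]
Tree (level-order array): [10, None, 47, 41, None, 14, None, None, 28, 18]
In a BST, the LCA of p=14, q=47 is the first node v on the
root-to-leaf path with p <= v <= q (go left if both < v, right if both > v).
Walk from root:
  at 10: both 14 and 47 > 10, go right
  at 47: 14 <= 47 <= 47, this is the LCA
LCA = 47


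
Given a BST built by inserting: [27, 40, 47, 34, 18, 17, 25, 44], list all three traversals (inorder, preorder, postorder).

Tree insertion order: [27, 40, 47, 34, 18, 17, 25, 44]
Tree (level-order array): [27, 18, 40, 17, 25, 34, 47, None, None, None, None, None, None, 44]
Inorder (L, root, R): [17, 18, 25, 27, 34, 40, 44, 47]
Preorder (root, L, R): [27, 18, 17, 25, 40, 34, 47, 44]
Postorder (L, R, root): [17, 25, 18, 34, 44, 47, 40, 27]


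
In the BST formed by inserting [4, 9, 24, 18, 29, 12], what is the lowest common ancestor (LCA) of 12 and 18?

Tree insertion order: [4, 9, 24, 18, 29, 12]
Tree (level-order array): [4, None, 9, None, 24, 18, 29, 12]
In a BST, the LCA of p=12, q=18 is the first node v on the
root-to-leaf path with p <= v <= q (go left if both < v, right if both > v).
Walk from root:
  at 4: both 12 and 18 > 4, go right
  at 9: both 12 and 18 > 9, go right
  at 24: both 12 and 18 < 24, go left
  at 18: 12 <= 18 <= 18, this is the LCA
LCA = 18


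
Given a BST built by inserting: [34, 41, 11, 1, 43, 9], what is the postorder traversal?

Tree insertion order: [34, 41, 11, 1, 43, 9]
Tree (level-order array): [34, 11, 41, 1, None, None, 43, None, 9]
Postorder traversal: [9, 1, 11, 43, 41, 34]


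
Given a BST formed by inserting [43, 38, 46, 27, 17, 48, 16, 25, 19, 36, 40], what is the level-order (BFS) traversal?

Tree insertion order: [43, 38, 46, 27, 17, 48, 16, 25, 19, 36, 40]
Tree (level-order array): [43, 38, 46, 27, 40, None, 48, 17, 36, None, None, None, None, 16, 25, None, None, None, None, 19]
BFS from the root, enqueuing left then right child of each popped node:
  queue [43] -> pop 43, enqueue [38, 46], visited so far: [43]
  queue [38, 46] -> pop 38, enqueue [27, 40], visited so far: [43, 38]
  queue [46, 27, 40] -> pop 46, enqueue [48], visited so far: [43, 38, 46]
  queue [27, 40, 48] -> pop 27, enqueue [17, 36], visited so far: [43, 38, 46, 27]
  queue [40, 48, 17, 36] -> pop 40, enqueue [none], visited so far: [43, 38, 46, 27, 40]
  queue [48, 17, 36] -> pop 48, enqueue [none], visited so far: [43, 38, 46, 27, 40, 48]
  queue [17, 36] -> pop 17, enqueue [16, 25], visited so far: [43, 38, 46, 27, 40, 48, 17]
  queue [36, 16, 25] -> pop 36, enqueue [none], visited so far: [43, 38, 46, 27, 40, 48, 17, 36]
  queue [16, 25] -> pop 16, enqueue [none], visited so far: [43, 38, 46, 27, 40, 48, 17, 36, 16]
  queue [25] -> pop 25, enqueue [19], visited so far: [43, 38, 46, 27, 40, 48, 17, 36, 16, 25]
  queue [19] -> pop 19, enqueue [none], visited so far: [43, 38, 46, 27, 40, 48, 17, 36, 16, 25, 19]
Result: [43, 38, 46, 27, 40, 48, 17, 36, 16, 25, 19]


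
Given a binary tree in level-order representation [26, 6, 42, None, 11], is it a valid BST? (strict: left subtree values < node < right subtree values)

Level-order array: [26, 6, 42, None, 11]
Validate using subtree bounds (lo, hi): at each node, require lo < value < hi,
then recurse left with hi=value and right with lo=value.
Preorder trace (stopping at first violation):
  at node 26 with bounds (-inf, +inf): OK
  at node 6 with bounds (-inf, 26): OK
  at node 11 with bounds (6, 26): OK
  at node 42 with bounds (26, +inf): OK
No violation found at any node.
Result: Valid BST


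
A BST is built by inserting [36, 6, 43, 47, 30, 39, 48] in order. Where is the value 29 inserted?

Starting tree (level order): [36, 6, 43, None, 30, 39, 47, None, None, None, None, None, 48]
Insertion path: 36 -> 6 -> 30
Result: insert 29 as left child of 30
Final tree (level order): [36, 6, 43, None, 30, 39, 47, 29, None, None, None, None, 48]


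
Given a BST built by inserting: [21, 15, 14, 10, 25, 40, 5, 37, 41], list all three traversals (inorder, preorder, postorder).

Tree insertion order: [21, 15, 14, 10, 25, 40, 5, 37, 41]
Tree (level-order array): [21, 15, 25, 14, None, None, 40, 10, None, 37, 41, 5]
Inorder (L, root, R): [5, 10, 14, 15, 21, 25, 37, 40, 41]
Preorder (root, L, R): [21, 15, 14, 10, 5, 25, 40, 37, 41]
Postorder (L, R, root): [5, 10, 14, 15, 37, 41, 40, 25, 21]


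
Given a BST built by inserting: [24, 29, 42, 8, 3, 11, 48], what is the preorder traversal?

Tree insertion order: [24, 29, 42, 8, 3, 11, 48]
Tree (level-order array): [24, 8, 29, 3, 11, None, 42, None, None, None, None, None, 48]
Preorder traversal: [24, 8, 3, 11, 29, 42, 48]


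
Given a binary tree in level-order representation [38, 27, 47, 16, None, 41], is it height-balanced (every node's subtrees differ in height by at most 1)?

Tree (level-order array): [38, 27, 47, 16, None, 41]
Definition: a tree is height-balanced if, at every node, |h(left) - h(right)| <= 1 (empty subtree has height -1).
Bottom-up per-node check:
  node 16: h_left=-1, h_right=-1, diff=0 [OK], height=0
  node 27: h_left=0, h_right=-1, diff=1 [OK], height=1
  node 41: h_left=-1, h_right=-1, diff=0 [OK], height=0
  node 47: h_left=0, h_right=-1, diff=1 [OK], height=1
  node 38: h_left=1, h_right=1, diff=0 [OK], height=2
All nodes satisfy the balance condition.
Result: Balanced


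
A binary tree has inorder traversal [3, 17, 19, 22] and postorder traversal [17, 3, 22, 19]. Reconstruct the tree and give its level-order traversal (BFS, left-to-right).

Inorder:   [3, 17, 19, 22]
Postorder: [17, 3, 22, 19]
Algorithm: postorder visits root last, so walk postorder right-to-left;
each value is the root of the current inorder slice — split it at that
value, recurse on the right subtree first, then the left.
Recursive splits:
  root=19; inorder splits into left=[3, 17], right=[22]
  root=22; inorder splits into left=[], right=[]
  root=3; inorder splits into left=[], right=[17]
  root=17; inorder splits into left=[], right=[]
Reconstructed level-order: [19, 3, 22, 17]


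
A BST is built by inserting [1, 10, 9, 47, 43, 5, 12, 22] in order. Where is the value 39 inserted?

Starting tree (level order): [1, None, 10, 9, 47, 5, None, 43, None, None, None, 12, None, None, 22]
Insertion path: 1 -> 10 -> 47 -> 43 -> 12 -> 22
Result: insert 39 as right child of 22
Final tree (level order): [1, None, 10, 9, 47, 5, None, 43, None, None, None, 12, None, None, 22, None, 39]


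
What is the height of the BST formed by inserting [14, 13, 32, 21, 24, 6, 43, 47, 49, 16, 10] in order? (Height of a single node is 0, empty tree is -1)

Insertion order: [14, 13, 32, 21, 24, 6, 43, 47, 49, 16, 10]
Tree (level-order array): [14, 13, 32, 6, None, 21, 43, None, 10, 16, 24, None, 47, None, None, None, None, None, None, None, 49]
Compute height bottom-up (empty subtree = -1):
  height(10) = 1 + max(-1, -1) = 0
  height(6) = 1 + max(-1, 0) = 1
  height(13) = 1 + max(1, -1) = 2
  height(16) = 1 + max(-1, -1) = 0
  height(24) = 1 + max(-1, -1) = 0
  height(21) = 1 + max(0, 0) = 1
  height(49) = 1 + max(-1, -1) = 0
  height(47) = 1 + max(-1, 0) = 1
  height(43) = 1 + max(-1, 1) = 2
  height(32) = 1 + max(1, 2) = 3
  height(14) = 1 + max(2, 3) = 4
Height = 4


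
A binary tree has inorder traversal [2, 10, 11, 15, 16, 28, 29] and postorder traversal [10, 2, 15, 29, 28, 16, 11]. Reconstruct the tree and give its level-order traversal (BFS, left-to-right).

Inorder:   [2, 10, 11, 15, 16, 28, 29]
Postorder: [10, 2, 15, 29, 28, 16, 11]
Algorithm: postorder visits root last, so walk postorder right-to-left;
each value is the root of the current inorder slice — split it at that
value, recurse on the right subtree first, then the left.
Recursive splits:
  root=11; inorder splits into left=[2, 10], right=[15, 16, 28, 29]
  root=16; inorder splits into left=[15], right=[28, 29]
  root=28; inorder splits into left=[], right=[29]
  root=29; inorder splits into left=[], right=[]
  root=15; inorder splits into left=[], right=[]
  root=2; inorder splits into left=[], right=[10]
  root=10; inorder splits into left=[], right=[]
Reconstructed level-order: [11, 2, 16, 10, 15, 28, 29]


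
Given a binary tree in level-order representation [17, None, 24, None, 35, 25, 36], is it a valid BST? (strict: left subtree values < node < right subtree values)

Level-order array: [17, None, 24, None, 35, 25, 36]
Validate using subtree bounds (lo, hi): at each node, require lo < value < hi,
then recurse left with hi=value and right with lo=value.
Preorder trace (stopping at first violation):
  at node 17 with bounds (-inf, +inf): OK
  at node 24 with bounds (17, +inf): OK
  at node 35 with bounds (24, +inf): OK
  at node 25 with bounds (24, 35): OK
  at node 36 with bounds (35, +inf): OK
No violation found at any node.
Result: Valid BST


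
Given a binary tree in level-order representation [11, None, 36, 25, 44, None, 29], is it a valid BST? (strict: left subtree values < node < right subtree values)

Level-order array: [11, None, 36, 25, 44, None, 29]
Validate using subtree bounds (lo, hi): at each node, require lo < value < hi,
then recurse left with hi=value and right with lo=value.
Preorder trace (stopping at first violation):
  at node 11 with bounds (-inf, +inf): OK
  at node 36 with bounds (11, +inf): OK
  at node 25 with bounds (11, 36): OK
  at node 29 with bounds (25, 36): OK
  at node 44 with bounds (36, +inf): OK
No violation found at any node.
Result: Valid BST


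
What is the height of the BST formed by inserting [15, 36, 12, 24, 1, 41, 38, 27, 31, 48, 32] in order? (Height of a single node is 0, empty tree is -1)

Insertion order: [15, 36, 12, 24, 1, 41, 38, 27, 31, 48, 32]
Tree (level-order array): [15, 12, 36, 1, None, 24, 41, None, None, None, 27, 38, 48, None, 31, None, None, None, None, None, 32]
Compute height bottom-up (empty subtree = -1):
  height(1) = 1 + max(-1, -1) = 0
  height(12) = 1 + max(0, -1) = 1
  height(32) = 1 + max(-1, -1) = 0
  height(31) = 1 + max(-1, 0) = 1
  height(27) = 1 + max(-1, 1) = 2
  height(24) = 1 + max(-1, 2) = 3
  height(38) = 1 + max(-1, -1) = 0
  height(48) = 1 + max(-1, -1) = 0
  height(41) = 1 + max(0, 0) = 1
  height(36) = 1 + max(3, 1) = 4
  height(15) = 1 + max(1, 4) = 5
Height = 5


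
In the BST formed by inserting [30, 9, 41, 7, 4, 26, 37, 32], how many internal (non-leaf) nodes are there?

Tree built from: [30, 9, 41, 7, 4, 26, 37, 32]
Tree (level-order array): [30, 9, 41, 7, 26, 37, None, 4, None, None, None, 32]
Rule: An internal node has at least one child.
Per-node child counts:
  node 30: 2 child(ren)
  node 9: 2 child(ren)
  node 7: 1 child(ren)
  node 4: 0 child(ren)
  node 26: 0 child(ren)
  node 41: 1 child(ren)
  node 37: 1 child(ren)
  node 32: 0 child(ren)
Matching nodes: [30, 9, 7, 41, 37]
Count of internal (non-leaf) nodes: 5


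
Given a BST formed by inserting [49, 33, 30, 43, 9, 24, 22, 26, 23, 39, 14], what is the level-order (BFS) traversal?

Tree insertion order: [49, 33, 30, 43, 9, 24, 22, 26, 23, 39, 14]
Tree (level-order array): [49, 33, None, 30, 43, 9, None, 39, None, None, 24, None, None, 22, 26, 14, 23]
BFS from the root, enqueuing left then right child of each popped node:
  queue [49] -> pop 49, enqueue [33], visited so far: [49]
  queue [33] -> pop 33, enqueue [30, 43], visited so far: [49, 33]
  queue [30, 43] -> pop 30, enqueue [9], visited so far: [49, 33, 30]
  queue [43, 9] -> pop 43, enqueue [39], visited so far: [49, 33, 30, 43]
  queue [9, 39] -> pop 9, enqueue [24], visited so far: [49, 33, 30, 43, 9]
  queue [39, 24] -> pop 39, enqueue [none], visited so far: [49, 33, 30, 43, 9, 39]
  queue [24] -> pop 24, enqueue [22, 26], visited so far: [49, 33, 30, 43, 9, 39, 24]
  queue [22, 26] -> pop 22, enqueue [14, 23], visited so far: [49, 33, 30, 43, 9, 39, 24, 22]
  queue [26, 14, 23] -> pop 26, enqueue [none], visited so far: [49, 33, 30, 43, 9, 39, 24, 22, 26]
  queue [14, 23] -> pop 14, enqueue [none], visited so far: [49, 33, 30, 43, 9, 39, 24, 22, 26, 14]
  queue [23] -> pop 23, enqueue [none], visited so far: [49, 33, 30, 43, 9, 39, 24, 22, 26, 14, 23]
Result: [49, 33, 30, 43, 9, 39, 24, 22, 26, 14, 23]


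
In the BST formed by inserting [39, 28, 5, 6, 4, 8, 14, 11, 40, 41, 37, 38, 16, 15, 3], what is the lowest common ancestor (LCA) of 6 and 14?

Tree insertion order: [39, 28, 5, 6, 4, 8, 14, 11, 40, 41, 37, 38, 16, 15, 3]
Tree (level-order array): [39, 28, 40, 5, 37, None, 41, 4, 6, None, 38, None, None, 3, None, None, 8, None, None, None, None, None, 14, 11, 16, None, None, 15]
In a BST, the LCA of p=6, q=14 is the first node v on the
root-to-leaf path with p <= v <= q (go left if both < v, right if both > v).
Walk from root:
  at 39: both 6 and 14 < 39, go left
  at 28: both 6 and 14 < 28, go left
  at 5: both 6 and 14 > 5, go right
  at 6: 6 <= 6 <= 14, this is the LCA
LCA = 6


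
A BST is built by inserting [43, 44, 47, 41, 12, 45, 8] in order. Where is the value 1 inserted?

Starting tree (level order): [43, 41, 44, 12, None, None, 47, 8, None, 45]
Insertion path: 43 -> 41 -> 12 -> 8
Result: insert 1 as left child of 8
Final tree (level order): [43, 41, 44, 12, None, None, 47, 8, None, 45, None, 1]


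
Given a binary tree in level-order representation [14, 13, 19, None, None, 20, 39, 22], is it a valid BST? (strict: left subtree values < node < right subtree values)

Level-order array: [14, 13, 19, None, None, 20, 39, 22]
Validate using subtree bounds (lo, hi): at each node, require lo < value < hi,
then recurse left with hi=value and right with lo=value.
Preorder trace (stopping at first violation):
  at node 14 with bounds (-inf, +inf): OK
  at node 13 with bounds (-inf, 14): OK
  at node 19 with bounds (14, +inf): OK
  at node 20 with bounds (14, 19): VIOLATION
Node 20 violates its bound: not (14 < 20 < 19).
Result: Not a valid BST


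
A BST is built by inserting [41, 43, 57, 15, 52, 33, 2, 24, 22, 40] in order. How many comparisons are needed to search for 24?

Search path for 24: 41 -> 15 -> 33 -> 24
Found: True
Comparisons: 4


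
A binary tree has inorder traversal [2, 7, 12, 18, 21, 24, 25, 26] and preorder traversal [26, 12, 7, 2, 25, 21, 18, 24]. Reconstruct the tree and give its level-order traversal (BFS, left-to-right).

Inorder:  [2, 7, 12, 18, 21, 24, 25, 26]
Preorder: [26, 12, 7, 2, 25, 21, 18, 24]
Algorithm: preorder visits root first, so consume preorder in order;
for each root, split the current inorder slice at that value into
left-subtree inorder and right-subtree inorder, then recurse.
Recursive splits:
  root=26; inorder splits into left=[2, 7, 12, 18, 21, 24, 25], right=[]
  root=12; inorder splits into left=[2, 7], right=[18, 21, 24, 25]
  root=7; inorder splits into left=[2], right=[]
  root=2; inorder splits into left=[], right=[]
  root=25; inorder splits into left=[18, 21, 24], right=[]
  root=21; inorder splits into left=[18], right=[24]
  root=18; inorder splits into left=[], right=[]
  root=24; inorder splits into left=[], right=[]
Reconstructed level-order: [26, 12, 7, 25, 2, 21, 18, 24]


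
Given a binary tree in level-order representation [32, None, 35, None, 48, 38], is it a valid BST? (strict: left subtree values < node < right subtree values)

Level-order array: [32, None, 35, None, 48, 38]
Validate using subtree bounds (lo, hi): at each node, require lo < value < hi,
then recurse left with hi=value and right with lo=value.
Preorder trace (stopping at first violation):
  at node 32 with bounds (-inf, +inf): OK
  at node 35 with bounds (32, +inf): OK
  at node 48 with bounds (35, +inf): OK
  at node 38 with bounds (35, 48): OK
No violation found at any node.
Result: Valid BST


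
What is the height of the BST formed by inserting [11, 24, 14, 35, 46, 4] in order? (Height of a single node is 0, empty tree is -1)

Insertion order: [11, 24, 14, 35, 46, 4]
Tree (level-order array): [11, 4, 24, None, None, 14, 35, None, None, None, 46]
Compute height bottom-up (empty subtree = -1):
  height(4) = 1 + max(-1, -1) = 0
  height(14) = 1 + max(-1, -1) = 0
  height(46) = 1 + max(-1, -1) = 0
  height(35) = 1 + max(-1, 0) = 1
  height(24) = 1 + max(0, 1) = 2
  height(11) = 1 + max(0, 2) = 3
Height = 3


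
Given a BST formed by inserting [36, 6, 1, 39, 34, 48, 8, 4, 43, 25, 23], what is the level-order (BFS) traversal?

Tree insertion order: [36, 6, 1, 39, 34, 48, 8, 4, 43, 25, 23]
Tree (level-order array): [36, 6, 39, 1, 34, None, 48, None, 4, 8, None, 43, None, None, None, None, 25, None, None, 23]
BFS from the root, enqueuing left then right child of each popped node:
  queue [36] -> pop 36, enqueue [6, 39], visited so far: [36]
  queue [6, 39] -> pop 6, enqueue [1, 34], visited so far: [36, 6]
  queue [39, 1, 34] -> pop 39, enqueue [48], visited so far: [36, 6, 39]
  queue [1, 34, 48] -> pop 1, enqueue [4], visited so far: [36, 6, 39, 1]
  queue [34, 48, 4] -> pop 34, enqueue [8], visited so far: [36, 6, 39, 1, 34]
  queue [48, 4, 8] -> pop 48, enqueue [43], visited so far: [36, 6, 39, 1, 34, 48]
  queue [4, 8, 43] -> pop 4, enqueue [none], visited so far: [36, 6, 39, 1, 34, 48, 4]
  queue [8, 43] -> pop 8, enqueue [25], visited so far: [36, 6, 39, 1, 34, 48, 4, 8]
  queue [43, 25] -> pop 43, enqueue [none], visited so far: [36, 6, 39, 1, 34, 48, 4, 8, 43]
  queue [25] -> pop 25, enqueue [23], visited so far: [36, 6, 39, 1, 34, 48, 4, 8, 43, 25]
  queue [23] -> pop 23, enqueue [none], visited so far: [36, 6, 39, 1, 34, 48, 4, 8, 43, 25, 23]
Result: [36, 6, 39, 1, 34, 48, 4, 8, 43, 25, 23]


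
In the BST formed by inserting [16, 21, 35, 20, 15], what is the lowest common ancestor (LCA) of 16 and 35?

Tree insertion order: [16, 21, 35, 20, 15]
Tree (level-order array): [16, 15, 21, None, None, 20, 35]
In a BST, the LCA of p=16, q=35 is the first node v on the
root-to-leaf path with p <= v <= q (go left if both < v, right if both > v).
Walk from root:
  at 16: 16 <= 16 <= 35, this is the LCA
LCA = 16


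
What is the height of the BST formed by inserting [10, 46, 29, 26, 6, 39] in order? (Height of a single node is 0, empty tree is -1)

Insertion order: [10, 46, 29, 26, 6, 39]
Tree (level-order array): [10, 6, 46, None, None, 29, None, 26, 39]
Compute height bottom-up (empty subtree = -1):
  height(6) = 1 + max(-1, -1) = 0
  height(26) = 1 + max(-1, -1) = 0
  height(39) = 1 + max(-1, -1) = 0
  height(29) = 1 + max(0, 0) = 1
  height(46) = 1 + max(1, -1) = 2
  height(10) = 1 + max(0, 2) = 3
Height = 3


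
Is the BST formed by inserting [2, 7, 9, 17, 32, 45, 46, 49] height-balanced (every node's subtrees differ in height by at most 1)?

Tree (level-order array): [2, None, 7, None, 9, None, 17, None, 32, None, 45, None, 46, None, 49]
Definition: a tree is height-balanced if, at every node, |h(left) - h(right)| <= 1 (empty subtree has height -1).
Bottom-up per-node check:
  node 49: h_left=-1, h_right=-1, diff=0 [OK], height=0
  node 46: h_left=-1, h_right=0, diff=1 [OK], height=1
  node 45: h_left=-1, h_right=1, diff=2 [FAIL (|-1-1|=2 > 1)], height=2
  node 32: h_left=-1, h_right=2, diff=3 [FAIL (|-1-2|=3 > 1)], height=3
  node 17: h_left=-1, h_right=3, diff=4 [FAIL (|-1-3|=4 > 1)], height=4
  node 9: h_left=-1, h_right=4, diff=5 [FAIL (|-1-4|=5 > 1)], height=5
  node 7: h_left=-1, h_right=5, diff=6 [FAIL (|-1-5|=6 > 1)], height=6
  node 2: h_left=-1, h_right=6, diff=7 [FAIL (|-1-6|=7 > 1)], height=7
Node 45 violates the condition: |-1 - 1| = 2 > 1.
Result: Not balanced


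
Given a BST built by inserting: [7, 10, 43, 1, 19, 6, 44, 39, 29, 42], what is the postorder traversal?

Tree insertion order: [7, 10, 43, 1, 19, 6, 44, 39, 29, 42]
Tree (level-order array): [7, 1, 10, None, 6, None, 43, None, None, 19, 44, None, 39, None, None, 29, 42]
Postorder traversal: [6, 1, 29, 42, 39, 19, 44, 43, 10, 7]


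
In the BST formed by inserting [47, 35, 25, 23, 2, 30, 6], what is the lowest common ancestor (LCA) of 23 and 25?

Tree insertion order: [47, 35, 25, 23, 2, 30, 6]
Tree (level-order array): [47, 35, None, 25, None, 23, 30, 2, None, None, None, None, 6]
In a BST, the LCA of p=23, q=25 is the first node v on the
root-to-leaf path with p <= v <= q (go left if both < v, right if both > v).
Walk from root:
  at 47: both 23 and 25 < 47, go left
  at 35: both 23 and 25 < 35, go left
  at 25: 23 <= 25 <= 25, this is the LCA
LCA = 25


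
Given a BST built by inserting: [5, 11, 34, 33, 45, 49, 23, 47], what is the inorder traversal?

Tree insertion order: [5, 11, 34, 33, 45, 49, 23, 47]
Tree (level-order array): [5, None, 11, None, 34, 33, 45, 23, None, None, 49, None, None, 47]
Inorder traversal: [5, 11, 23, 33, 34, 45, 47, 49]


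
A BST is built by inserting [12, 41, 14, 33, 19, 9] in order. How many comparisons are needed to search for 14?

Search path for 14: 12 -> 41 -> 14
Found: True
Comparisons: 3


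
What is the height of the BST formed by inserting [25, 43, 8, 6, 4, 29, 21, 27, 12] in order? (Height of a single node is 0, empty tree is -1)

Insertion order: [25, 43, 8, 6, 4, 29, 21, 27, 12]
Tree (level-order array): [25, 8, 43, 6, 21, 29, None, 4, None, 12, None, 27]
Compute height bottom-up (empty subtree = -1):
  height(4) = 1 + max(-1, -1) = 0
  height(6) = 1 + max(0, -1) = 1
  height(12) = 1 + max(-1, -1) = 0
  height(21) = 1 + max(0, -1) = 1
  height(8) = 1 + max(1, 1) = 2
  height(27) = 1 + max(-1, -1) = 0
  height(29) = 1 + max(0, -1) = 1
  height(43) = 1 + max(1, -1) = 2
  height(25) = 1 + max(2, 2) = 3
Height = 3


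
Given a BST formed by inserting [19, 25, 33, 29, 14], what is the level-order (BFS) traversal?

Tree insertion order: [19, 25, 33, 29, 14]
Tree (level-order array): [19, 14, 25, None, None, None, 33, 29]
BFS from the root, enqueuing left then right child of each popped node:
  queue [19] -> pop 19, enqueue [14, 25], visited so far: [19]
  queue [14, 25] -> pop 14, enqueue [none], visited so far: [19, 14]
  queue [25] -> pop 25, enqueue [33], visited so far: [19, 14, 25]
  queue [33] -> pop 33, enqueue [29], visited so far: [19, 14, 25, 33]
  queue [29] -> pop 29, enqueue [none], visited so far: [19, 14, 25, 33, 29]
Result: [19, 14, 25, 33, 29]


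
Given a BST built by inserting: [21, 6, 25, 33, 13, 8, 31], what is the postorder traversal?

Tree insertion order: [21, 6, 25, 33, 13, 8, 31]
Tree (level-order array): [21, 6, 25, None, 13, None, 33, 8, None, 31]
Postorder traversal: [8, 13, 6, 31, 33, 25, 21]


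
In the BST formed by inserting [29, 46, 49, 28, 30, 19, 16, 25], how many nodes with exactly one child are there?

Tree built from: [29, 46, 49, 28, 30, 19, 16, 25]
Tree (level-order array): [29, 28, 46, 19, None, 30, 49, 16, 25]
Rule: These are nodes with exactly 1 non-null child.
Per-node child counts:
  node 29: 2 child(ren)
  node 28: 1 child(ren)
  node 19: 2 child(ren)
  node 16: 0 child(ren)
  node 25: 0 child(ren)
  node 46: 2 child(ren)
  node 30: 0 child(ren)
  node 49: 0 child(ren)
Matching nodes: [28]
Count of nodes with exactly one child: 1


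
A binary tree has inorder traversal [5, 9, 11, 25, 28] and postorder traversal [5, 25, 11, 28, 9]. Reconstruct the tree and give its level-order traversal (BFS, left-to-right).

Inorder:   [5, 9, 11, 25, 28]
Postorder: [5, 25, 11, 28, 9]
Algorithm: postorder visits root last, so walk postorder right-to-left;
each value is the root of the current inorder slice — split it at that
value, recurse on the right subtree first, then the left.
Recursive splits:
  root=9; inorder splits into left=[5], right=[11, 25, 28]
  root=28; inorder splits into left=[11, 25], right=[]
  root=11; inorder splits into left=[], right=[25]
  root=25; inorder splits into left=[], right=[]
  root=5; inorder splits into left=[], right=[]
Reconstructed level-order: [9, 5, 28, 11, 25]


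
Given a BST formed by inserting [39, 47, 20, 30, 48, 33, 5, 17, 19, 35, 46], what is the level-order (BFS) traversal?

Tree insertion order: [39, 47, 20, 30, 48, 33, 5, 17, 19, 35, 46]
Tree (level-order array): [39, 20, 47, 5, 30, 46, 48, None, 17, None, 33, None, None, None, None, None, 19, None, 35]
BFS from the root, enqueuing left then right child of each popped node:
  queue [39] -> pop 39, enqueue [20, 47], visited so far: [39]
  queue [20, 47] -> pop 20, enqueue [5, 30], visited so far: [39, 20]
  queue [47, 5, 30] -> pop 47, enqueue [46, 48], visited so far: [39, 20, 47]
  queue [5, 30, 46, 48] -> pop 5, enqueue [17], visited so far: [39, 20, 47, 5]
  queue [30, 46, 48, 17] -> pop 30, enqueue [33], visited so far: [39, 20, 47, 5, 30]
  queue [46, 48, 17, 33] -> pop 46, enqueue [none], visited so far: [39, 20, 47, 5, 30, 46]
  queue [48, 17, 33] -> pop 48, enqueue [none], visited so far: [39, 20, 47, 5, 30, 46, 48]
  queue [17, 33] -> pop 17, enqueue [19], visited so far: [39, 20, 47, 5, 30, 46, 48, 17]
  queue [33, 19] -> pop 33, enqueue [35], visited so far: [39, 20, 47, 5, 30, 46, 48, 17, 33]
  queue [19, 35] -> pop 19, enqueue [none], visited so far: [39, 20, 47, 5, 30, 46, 48, 17, 33, 19]
  queue [35] -> pop 35, enqueue [none], visited so far: [39, 20, 47, 5, 30, 46, 48, 17, 33, 19, 35]
Result: [39, 20, 47, 5, 30, 46, 48, 17, 33, 19, 35]
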